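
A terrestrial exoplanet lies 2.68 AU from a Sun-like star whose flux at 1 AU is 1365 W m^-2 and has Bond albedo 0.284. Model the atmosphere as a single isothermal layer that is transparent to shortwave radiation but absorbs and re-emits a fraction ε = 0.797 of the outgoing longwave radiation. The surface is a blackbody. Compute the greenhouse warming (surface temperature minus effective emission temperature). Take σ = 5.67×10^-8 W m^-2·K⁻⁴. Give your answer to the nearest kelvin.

By the inverse-square law, S = 1365/2.68² = 190.0 W m^-2.
At the top of the atmosphere, σT_e⁴ = S(1−α)/4 = 34.02 W m^-2, giving T_e = 156.5 K.
For a single slab of emissivity ε, T_s⁴ = 2T_e⁴/(2−ε); thus T_s = 156.5·(1.663)^(1/4) = 177.7 K.
The atmosphere warms the surface by 21.21 K.

21 K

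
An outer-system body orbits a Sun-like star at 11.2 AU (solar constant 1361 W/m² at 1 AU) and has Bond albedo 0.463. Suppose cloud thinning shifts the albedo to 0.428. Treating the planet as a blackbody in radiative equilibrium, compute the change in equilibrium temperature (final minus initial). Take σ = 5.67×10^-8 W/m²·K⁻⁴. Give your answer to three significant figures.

1.13 K

Irradiance scales as 1/d², so S = 1361 W/m² × (1/11.2)² = 10.85 W/m².
Before: T₁ = [10.85·0.537/(4σ)]^(1/4) = 71.19 K.
With α = 0.428, T₂ = 72.33 K.
ΔT = T₂ − T₁ = 1.133 K.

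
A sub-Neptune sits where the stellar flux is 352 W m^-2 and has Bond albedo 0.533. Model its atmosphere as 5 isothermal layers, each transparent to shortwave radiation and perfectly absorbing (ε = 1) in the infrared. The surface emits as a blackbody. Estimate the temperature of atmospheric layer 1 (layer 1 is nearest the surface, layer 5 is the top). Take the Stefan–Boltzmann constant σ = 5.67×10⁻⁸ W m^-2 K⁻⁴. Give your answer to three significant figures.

245 kelvin

The effective emission temperature is T_e = [S(1−α)/(4σ)]^¼ = 164.1 K.
Each opaque layer satisfies 2T_j⁴ = T_{j−1}⁴ + T_{j+1}⁴, giving T_k⁴ = (N+1−k)T_e⁴.
T_1 = (5)^(1/4)·164.1 = 245.4 K.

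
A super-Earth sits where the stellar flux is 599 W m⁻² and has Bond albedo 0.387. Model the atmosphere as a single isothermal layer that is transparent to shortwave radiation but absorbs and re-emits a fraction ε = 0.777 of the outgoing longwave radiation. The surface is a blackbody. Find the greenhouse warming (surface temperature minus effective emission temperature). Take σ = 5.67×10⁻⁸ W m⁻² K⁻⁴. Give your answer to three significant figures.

The planet radiates to space at T_e = [S(1−α)/(4σ)]^(1/4) = 200.6 K.
The surface balance (absorbed SW + ε·downward IR = σT_s⁴) with T_a⁴ = T_s⁴/2 reduces to T_s = T_e·[2/(2−ε)]^¼ = 226.8 K.
T_s − T_e = 226.8 − 200.6 = 26.25 K.

26.2 K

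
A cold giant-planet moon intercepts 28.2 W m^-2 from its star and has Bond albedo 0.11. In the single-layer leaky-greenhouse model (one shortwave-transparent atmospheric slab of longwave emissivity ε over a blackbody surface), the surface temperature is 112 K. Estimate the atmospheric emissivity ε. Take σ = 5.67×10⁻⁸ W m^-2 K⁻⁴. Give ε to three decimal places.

Effective temperature: T_e = [S(1−α)/(4σ)]^(1/4) = 102.6 K.
Inverting T_s⁴ = 2T_e⁴/(2−ε): (T_e/T_s)⁴ = 0.7033, so ε = 2(1 − 0.7033) = 0.5935.

0.593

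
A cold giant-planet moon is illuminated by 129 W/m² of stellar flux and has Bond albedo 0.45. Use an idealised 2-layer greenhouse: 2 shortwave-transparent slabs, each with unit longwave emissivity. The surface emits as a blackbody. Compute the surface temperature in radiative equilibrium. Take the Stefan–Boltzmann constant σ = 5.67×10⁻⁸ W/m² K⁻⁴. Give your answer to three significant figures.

The effective emission temperature is T_e = [S(1−α)/(4σ)]^¼ = 133.0 K.
With N = 2 opaque layers, T_s = (N+1)^(1/4)·T_e = 3^(1/4)·133.0 = 175.0 K.

175 K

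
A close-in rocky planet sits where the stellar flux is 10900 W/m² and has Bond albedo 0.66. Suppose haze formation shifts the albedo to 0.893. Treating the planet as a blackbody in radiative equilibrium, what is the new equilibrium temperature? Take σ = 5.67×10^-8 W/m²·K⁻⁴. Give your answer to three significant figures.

With the new albedo, S(1−α₂)/4 = 291.6 W/m², so T₂ = 267.8 K.

268 kelvin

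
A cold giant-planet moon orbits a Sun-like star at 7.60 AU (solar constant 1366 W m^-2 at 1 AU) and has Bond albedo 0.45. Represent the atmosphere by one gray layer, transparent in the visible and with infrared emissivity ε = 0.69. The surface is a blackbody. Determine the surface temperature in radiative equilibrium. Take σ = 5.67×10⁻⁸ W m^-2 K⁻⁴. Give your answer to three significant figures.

96.7 kelvin

Irradiance scales as 1/d², so S = 1366 W m^-2 × (1/7.60)² = 23.65 W m^-2.
The planet radiates to space at T_e = [S(1−α)/(4σ)]^(1/4) = 87.02 K.
The surface balance (absorbed SW + ε·downward IR = σT_s⁴) with T_a⁴ = T_s⁴/2 reduces to T_s = T_e·[2/(2−ε)]^¼ = 96.73 K.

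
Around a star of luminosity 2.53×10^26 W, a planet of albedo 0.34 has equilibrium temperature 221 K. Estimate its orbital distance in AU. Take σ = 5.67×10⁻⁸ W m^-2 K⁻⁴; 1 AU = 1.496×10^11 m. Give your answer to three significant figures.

1.05 AU

Required flux: S = 4σT⁴/(1−α) = 819.7 W m^-2.
From L = 4πd²S, d = √(2.53×10^26/(4π·819.7)) = 1.567×10^11 m = 1.048 AU.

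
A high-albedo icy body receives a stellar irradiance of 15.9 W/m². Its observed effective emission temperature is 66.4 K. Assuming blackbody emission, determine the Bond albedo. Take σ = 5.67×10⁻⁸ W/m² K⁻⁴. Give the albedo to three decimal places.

0.723

From σT⁴ = S(1−α)/4 we invert for α: 1−α = 4σT⁴/S.
σT⁴ = 1.102 W/m², so 4σT⁴ = 4.409 W/m².
Hence α = 1 − 4.409/15.90 = 0.7227.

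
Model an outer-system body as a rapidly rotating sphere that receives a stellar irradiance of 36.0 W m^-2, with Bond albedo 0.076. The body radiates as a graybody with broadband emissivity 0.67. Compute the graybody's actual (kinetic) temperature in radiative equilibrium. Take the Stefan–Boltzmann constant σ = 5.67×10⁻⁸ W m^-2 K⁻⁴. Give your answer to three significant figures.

122 K

Averaging over the sphere, the absorbed flux is S(1−α)/4 = 8.316 W m^-2.
Radiative balance εσT⁴ = 8.316 gives T = [8.316/(0.67·σ)]^(1/4) = 121.6 K.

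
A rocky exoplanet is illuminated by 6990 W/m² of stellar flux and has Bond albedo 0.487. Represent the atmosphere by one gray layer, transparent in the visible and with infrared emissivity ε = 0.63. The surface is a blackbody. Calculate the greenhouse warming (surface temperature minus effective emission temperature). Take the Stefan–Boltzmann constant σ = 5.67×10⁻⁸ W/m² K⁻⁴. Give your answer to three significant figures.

At the top of the atmosphere, σT_e⁴ = S(1−α)/4 = 896.5 W/m², giving T_e = 354.6 K.
Surface balance with a leaky layer gives σT_s⁴ = σT_e⁴·2/(2−ε), so T_s = T_e·[2/(2−0.63)]^(1/4) = 389.8 K.
Greenhouse warming: T_s − T_e = 35.18 K.

35.2 K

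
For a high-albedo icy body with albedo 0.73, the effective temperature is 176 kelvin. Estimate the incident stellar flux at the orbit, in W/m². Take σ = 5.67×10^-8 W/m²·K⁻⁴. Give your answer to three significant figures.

Invert the energy balance for S: S = 4σT⁴/(1−α).
The emitted flux is σT⁴ = 54.40 W/m².
So S = 4×54.40/(1−0.73) = 806.0 W/m².

806 W/m²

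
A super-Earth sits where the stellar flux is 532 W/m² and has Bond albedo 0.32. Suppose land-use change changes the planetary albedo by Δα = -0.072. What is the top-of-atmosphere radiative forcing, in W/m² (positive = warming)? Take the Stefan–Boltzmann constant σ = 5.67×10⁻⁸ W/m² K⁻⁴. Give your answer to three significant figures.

9.58 W/m²

The change in absorbed flux is Δ[S(1−α)/4] = −SΔα/4 = 9.576 W/m².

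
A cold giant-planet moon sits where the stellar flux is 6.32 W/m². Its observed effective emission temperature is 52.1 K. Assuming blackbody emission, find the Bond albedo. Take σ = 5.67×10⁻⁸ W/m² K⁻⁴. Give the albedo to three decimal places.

0.736

Energy balance: S(1−α)/4 = σT⁴, so 1−α = 4σT⁴/S.
4σT⁴ = 4·5.67×10⁻⁸·(52.1)⁴ = 1.671 W/m².
1−α = 1.671/6.320 = 0.2644, so α = 0.7356.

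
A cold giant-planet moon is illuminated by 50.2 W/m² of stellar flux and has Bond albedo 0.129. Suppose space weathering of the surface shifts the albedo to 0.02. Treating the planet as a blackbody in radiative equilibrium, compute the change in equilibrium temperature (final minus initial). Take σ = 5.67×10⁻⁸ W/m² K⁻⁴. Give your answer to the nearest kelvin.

Initial: T₁ = [S(1−0.129)/(4σ)]^(1/4) = 117.8 K.
With α = 0.02, T₂ = 121.4 K.
Change: 121.4 − 117.8 = 3.525 K.

4 K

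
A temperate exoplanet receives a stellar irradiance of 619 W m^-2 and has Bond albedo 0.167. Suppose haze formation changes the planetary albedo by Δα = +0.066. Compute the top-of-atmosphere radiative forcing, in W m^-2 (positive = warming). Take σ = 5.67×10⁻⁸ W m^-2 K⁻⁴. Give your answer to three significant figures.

ΔF = −(S/4)Δα = −(619.0/4)×(+0.066) = -10.21 W m^-2.

-10.2 W m^-2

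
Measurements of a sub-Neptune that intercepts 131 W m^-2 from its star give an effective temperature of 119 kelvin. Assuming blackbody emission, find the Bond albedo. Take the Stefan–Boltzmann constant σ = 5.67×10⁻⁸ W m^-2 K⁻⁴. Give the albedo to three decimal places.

0.653

Rearranging the radiative balance, α = 1 − 4σT⁴/S.
4σT⁴ = 4·5.67×10⁻⁸·(119)⁴ = 45.48 W m^-2.
Hence α = 1 − 45.48/131.0 = 0.6528.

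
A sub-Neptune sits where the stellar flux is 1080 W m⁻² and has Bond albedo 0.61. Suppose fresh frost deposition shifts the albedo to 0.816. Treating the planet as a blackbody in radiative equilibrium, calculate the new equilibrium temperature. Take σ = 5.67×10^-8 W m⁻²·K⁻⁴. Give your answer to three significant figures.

172 K

New equilibrium: T₂ = [(1−0.816)·1080/(4σ)]^(1/4) = 172.0 K.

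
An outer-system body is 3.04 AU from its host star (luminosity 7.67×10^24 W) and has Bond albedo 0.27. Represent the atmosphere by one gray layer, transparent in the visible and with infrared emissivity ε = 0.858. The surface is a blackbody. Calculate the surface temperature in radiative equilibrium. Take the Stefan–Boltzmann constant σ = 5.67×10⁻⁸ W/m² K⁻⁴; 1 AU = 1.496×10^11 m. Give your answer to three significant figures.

Orbital distance: d = 3.04 AU = 4.548×10^11 m.
Spreading L over a sphere of radius d: S = 7.67×10^24/(4π·4.55×10^11²) = 2.951 W/m².
Effective emission temperature (TOA balance): σT_e⁴ = S(1−α)/4 = 0.5386 W/m² → T_e = 55.52 K.
The surface balance (absorbed SW + ε·downward IR = σT_s⁴) with T_a⁴ = T_s⁴/2 reduces to T_s = T_e·[2/(2−ε)]^¼ = 63.86 K.

63.9 K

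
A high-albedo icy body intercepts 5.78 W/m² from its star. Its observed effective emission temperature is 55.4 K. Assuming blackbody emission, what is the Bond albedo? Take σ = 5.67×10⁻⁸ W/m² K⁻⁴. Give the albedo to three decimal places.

Energy balance: S(1−α)/4 = σT⁴, so 1−α = 4σT⁴/S.
σT⁴ = 0.5341 W/m², so 4σT⁴ = 2.136 W/m².
1−α = 2.136/5.780 = 0.3696, so α = 0.6304.

0.630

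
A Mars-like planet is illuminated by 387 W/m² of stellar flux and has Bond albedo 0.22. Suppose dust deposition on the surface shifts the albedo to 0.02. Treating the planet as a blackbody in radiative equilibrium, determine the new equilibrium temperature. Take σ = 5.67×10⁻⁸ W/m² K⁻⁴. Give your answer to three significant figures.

With the new albedo, S(1−α₂)/4 = 94.81 W/m², so T₂ = 202.2 K.

202 kelvin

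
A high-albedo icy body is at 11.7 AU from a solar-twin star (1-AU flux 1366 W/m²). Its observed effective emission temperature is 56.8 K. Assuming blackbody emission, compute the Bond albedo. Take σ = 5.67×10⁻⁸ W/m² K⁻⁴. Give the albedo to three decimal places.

0.763

Flux at the orbit: S = 1366/(11.7)² = 9.979 W/m².
From σT⁴ = S(1−α)/4 we invert for α: 1−α = 4σT⁴/S.
4σT⁴ = 4·5.67×10⁻⁸·(56.8)⁴ = 2.361 W/m².
1−α = 2.361/9.979 = 0.2366, so α = 0.7634.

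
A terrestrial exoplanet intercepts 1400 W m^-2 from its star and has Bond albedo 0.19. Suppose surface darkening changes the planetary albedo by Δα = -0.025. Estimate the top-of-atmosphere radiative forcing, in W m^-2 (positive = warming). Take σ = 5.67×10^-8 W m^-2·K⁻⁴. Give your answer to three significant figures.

The change in absorbed flux is Δ[S(1−α)/4] = −SΔα/4 = 8.750 W m^-2.

8.75 W m^-2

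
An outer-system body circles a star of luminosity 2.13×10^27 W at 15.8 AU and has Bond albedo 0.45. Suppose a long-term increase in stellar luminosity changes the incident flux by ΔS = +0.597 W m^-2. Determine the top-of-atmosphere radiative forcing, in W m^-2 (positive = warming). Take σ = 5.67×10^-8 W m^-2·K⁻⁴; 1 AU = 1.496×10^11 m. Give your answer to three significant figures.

0.0821 W m^-2

d = 15.8 × 1.496×10^11 m = 2.364×10^12 m.
S = L/(4πd²) = 30.34 W m^-2.
Only a fraction (1−α) is absorbed and it's spread over 4πR², so ΔF = (1−α)ΔS/4 = 0.08209 W m^-2.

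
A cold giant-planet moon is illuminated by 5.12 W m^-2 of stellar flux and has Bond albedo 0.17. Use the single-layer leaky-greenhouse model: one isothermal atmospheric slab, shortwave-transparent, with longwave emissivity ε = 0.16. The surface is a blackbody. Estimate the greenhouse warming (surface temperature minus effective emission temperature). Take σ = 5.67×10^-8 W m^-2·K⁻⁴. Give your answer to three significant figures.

Effective emission temperature (TOA balance): σT_e⁴ = S(1−α)/4 = 1.062 W m^-2 → T_e = 65.79 K.
For a single slab of emissivity ε, T_s⁴ = 2T_e⁴/(2−ε); thus T_s = 65.79·(1.087)^(1/4) = 67.18 K.
T_s − T_e = 67.18 − 65.79 = 1.386 K.

1.39 kelvin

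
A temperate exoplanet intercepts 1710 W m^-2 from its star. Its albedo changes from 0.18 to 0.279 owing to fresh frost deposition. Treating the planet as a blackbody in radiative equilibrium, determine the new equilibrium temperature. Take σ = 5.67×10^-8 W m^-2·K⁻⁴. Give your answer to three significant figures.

272 K

With the new albedo, S(1−α₂)/4 = 308.2 W m^-2, so T₂ = 271.5 K.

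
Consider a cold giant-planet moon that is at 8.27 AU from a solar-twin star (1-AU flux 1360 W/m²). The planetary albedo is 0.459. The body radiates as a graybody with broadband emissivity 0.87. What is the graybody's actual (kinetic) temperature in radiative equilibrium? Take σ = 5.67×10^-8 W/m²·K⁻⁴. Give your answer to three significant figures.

Flux at the orbit: S = 1360/(8.27)² = 19.89 W/m².
The planet absorbs (1−α)S over its disc πR² and re-emits over 4πR², so the mean absorbed flux is (1−0.459)·19.89/4 = 2.689 W/m².
Radiative balance εσT⁴ = 2.689 gives T = [2.689/(0.87·σ)]^(1/4) = 85.93 K.

85.9 K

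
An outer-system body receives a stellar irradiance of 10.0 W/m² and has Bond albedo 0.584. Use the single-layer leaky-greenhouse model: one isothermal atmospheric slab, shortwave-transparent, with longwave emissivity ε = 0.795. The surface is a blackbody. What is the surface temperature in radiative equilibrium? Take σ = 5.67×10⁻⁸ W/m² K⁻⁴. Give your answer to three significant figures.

74.3 K

At the top of the atmosphere, σT_e⁴ = S(1−α)/4 = 1.040 W/m², giving T_e = 65.44 K.
The surface balance (absorbed SW + ε·downward IR = σT_s⁴) with T_a⁴ = T_s⁴/2 reduces to T_s = T_e·[2/(2−ε)]^¼ = 74.28 K.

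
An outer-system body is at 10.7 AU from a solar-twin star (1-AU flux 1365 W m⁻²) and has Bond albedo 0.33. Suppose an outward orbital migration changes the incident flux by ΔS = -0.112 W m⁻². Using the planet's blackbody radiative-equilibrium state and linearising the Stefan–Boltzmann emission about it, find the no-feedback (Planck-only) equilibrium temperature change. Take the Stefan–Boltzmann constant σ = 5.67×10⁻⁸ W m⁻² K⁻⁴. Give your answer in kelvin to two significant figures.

Flux at the orbit: S = 1365/(10.7)² = 11.92 W m⁻².
Reference equilibrium: T_e = [S(1−α)/(4σ)]^(1/4) = 77.04 K.
TOA radiative forcing: ΔF = (1−α)ΔS/4 = 0.67·(-0.112)/4 = -0.01876 W m⁻².
Linearising σT⁴ gives d(σT⁴)/dT = 4σT_e³ = 0.1037 W m⁻² per K.
So ΔT₀ = -0.01876/0.1037 = -0.181 K.

-0.18 kelvin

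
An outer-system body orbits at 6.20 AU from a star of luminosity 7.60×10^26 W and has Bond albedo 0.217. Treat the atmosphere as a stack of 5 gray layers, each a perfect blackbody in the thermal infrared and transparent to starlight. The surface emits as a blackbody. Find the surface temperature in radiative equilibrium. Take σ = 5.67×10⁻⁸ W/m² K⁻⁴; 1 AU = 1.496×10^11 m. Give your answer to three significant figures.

195 K

Orbital distance: d = 6.20 AU = 9.275×10^11 m.
S = L/(4πd²) = 70.30 W/m².
OLR = S(1−α)/4 = 13.76 W/m²; the top layer radiates at T_e = 124.8 K.
Layer-by-layer balance gives σT_s⁴ = (N+1)σT_e⁴, so T_s = 6^¼·124.8 = 195.3 K.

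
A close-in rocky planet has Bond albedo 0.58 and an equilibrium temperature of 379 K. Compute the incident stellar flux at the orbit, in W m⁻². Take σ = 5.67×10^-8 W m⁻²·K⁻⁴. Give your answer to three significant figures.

11100 W m⁻²

Invert the energy balance for S: S = 4σT⁴/(1−α).
The emitted flux is σT⁴ = 1170 W m⁻².
So S = 4×1170/(1−0.58) = 11140 W m⁻².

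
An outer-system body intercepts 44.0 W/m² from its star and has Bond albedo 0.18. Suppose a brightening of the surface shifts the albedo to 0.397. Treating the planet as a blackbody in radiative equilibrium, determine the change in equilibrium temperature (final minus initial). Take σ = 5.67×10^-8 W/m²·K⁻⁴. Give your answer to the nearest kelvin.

-8 K

Before: T₁ = [44.00·0.82/(4σ)]^(1/4) = 112.3 K.
With α = 0.397, T₂ = 104.0 K.
ΔT = T₂ − T₁ = -8.307 K.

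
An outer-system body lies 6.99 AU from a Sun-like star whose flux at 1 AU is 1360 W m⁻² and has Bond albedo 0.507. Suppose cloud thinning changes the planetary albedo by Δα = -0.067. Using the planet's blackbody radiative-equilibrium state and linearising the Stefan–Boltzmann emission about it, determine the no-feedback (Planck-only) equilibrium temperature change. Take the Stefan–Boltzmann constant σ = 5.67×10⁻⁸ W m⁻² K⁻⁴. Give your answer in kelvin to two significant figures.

3.0 K

By the inverse-square law, S = 1360/6.99² = 27.83 W m⁻².
Reference equilibrium: T_e = [S(1−α)/(4σ)]^(1/4) = 88.20 K.
ΔF = −(S/4)Δα = −(27.83/4)×(-0.067) = 0.4662 W m⁻².
Planck response: λ_P = 4σT_e³ = 4·5.67×10⁻⁸·(88.20)³ = 0.1556 W m⁻²/K.
So ΔT₀ = 0.4662/0.1556 = 3.00 K.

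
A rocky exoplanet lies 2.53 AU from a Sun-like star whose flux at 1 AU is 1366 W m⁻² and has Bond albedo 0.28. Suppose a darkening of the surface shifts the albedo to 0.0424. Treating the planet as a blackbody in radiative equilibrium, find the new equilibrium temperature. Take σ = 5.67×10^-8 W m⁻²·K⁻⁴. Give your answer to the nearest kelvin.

Irradiance scales as 1/d², so S = 1366 W m⁻² × (1/2.53)² = 213.4 W m⁻².
With the new albedo, S(1−α₂)/4 = 51.09 W m⁻², so T₂ = 173.3 K.

173 K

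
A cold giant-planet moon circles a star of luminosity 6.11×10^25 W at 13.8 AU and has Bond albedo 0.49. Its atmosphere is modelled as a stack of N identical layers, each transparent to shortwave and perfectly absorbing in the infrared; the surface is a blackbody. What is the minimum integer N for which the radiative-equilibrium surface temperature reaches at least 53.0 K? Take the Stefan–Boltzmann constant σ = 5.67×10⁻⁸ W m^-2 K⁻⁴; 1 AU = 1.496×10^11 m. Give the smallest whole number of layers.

3

Orbital distance: d = 13.8 AU = 2.064×10^12 m.
S = L/(4πd²) = 1.141 W m^-2.
The effective emission temperature is T_e = [S(1−α)/(4σ)]^¼ = 40.02 K.
Since T_s⁴ = (N+1)T_e⁴, we need N ≥ (T_s/T_e)⁴ − 1 = 2.076.
Rounding up, N = 3.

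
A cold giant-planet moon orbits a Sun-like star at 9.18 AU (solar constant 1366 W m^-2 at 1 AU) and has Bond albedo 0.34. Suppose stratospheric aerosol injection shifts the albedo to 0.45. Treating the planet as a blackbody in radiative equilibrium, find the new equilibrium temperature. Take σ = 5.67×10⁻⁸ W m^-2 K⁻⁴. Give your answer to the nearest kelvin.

By the inverse-square law, S = 1366/9.18² = 16.21 W m^-2.
New equilibrium: T₂ = [(1−0.45)·16.21/(4σ)]^(1/4) = 79.18 K.

79 kelvin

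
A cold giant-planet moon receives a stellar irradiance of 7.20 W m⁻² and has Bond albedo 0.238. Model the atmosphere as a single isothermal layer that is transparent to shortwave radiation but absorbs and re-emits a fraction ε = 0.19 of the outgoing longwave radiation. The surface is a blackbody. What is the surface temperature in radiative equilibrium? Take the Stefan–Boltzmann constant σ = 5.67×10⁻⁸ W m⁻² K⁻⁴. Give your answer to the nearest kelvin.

72 kelvin

Effective emission temperature (TOA balance): σT_e⁴ = S(1−α)/4 = 1.372 W m⁻² → T_e = 70.13 K.
The surface balance (absorbed SW + ε·downward IR = σT_s⁴) with T_a⁴ = T_s⁴/2 reduces to T_s = T_e·[2/(2−ε)]^¼ = 71.90 K.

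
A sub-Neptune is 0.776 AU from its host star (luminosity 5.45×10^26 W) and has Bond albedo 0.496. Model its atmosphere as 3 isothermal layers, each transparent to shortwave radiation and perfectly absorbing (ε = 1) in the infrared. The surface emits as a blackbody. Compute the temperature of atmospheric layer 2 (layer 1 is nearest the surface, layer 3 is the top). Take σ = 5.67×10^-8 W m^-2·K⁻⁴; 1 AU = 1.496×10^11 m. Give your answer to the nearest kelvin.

346 K

Orbital distance: d = 0.776 AU = 1.161×10^11 m.
Flux at the orbit: S = L/(4πd²) = 5.45×10^26/(4π·(1.16×10^11)²) = 3218 W m^-2.
The effective emission temperature is T_e = [S(1−α)/(4σ)]^¼ = 290.8 K.
Each opaque layer satisfies 2T_j⁴ = T_{j−1}⁴ + T_{j+1}⁴, giving T_k⁴ = (N+1−k)T_e⁴.
With k = 2: T_2 = (3+1−2)^¼·290.8 K = 345.8 K.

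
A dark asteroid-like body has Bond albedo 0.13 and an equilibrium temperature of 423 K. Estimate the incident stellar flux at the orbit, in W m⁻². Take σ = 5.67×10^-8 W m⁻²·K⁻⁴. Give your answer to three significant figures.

8350 W m⁻²

From S(1−α)/4 = σT⁴: S = 4σT⁴/(1−α).
σT⁴ = 5.67×10⁻⁸·(423)⁴ = 1815 W m⁻².
So S = 4×1815/(1−0.13) = 8346 W m⁻².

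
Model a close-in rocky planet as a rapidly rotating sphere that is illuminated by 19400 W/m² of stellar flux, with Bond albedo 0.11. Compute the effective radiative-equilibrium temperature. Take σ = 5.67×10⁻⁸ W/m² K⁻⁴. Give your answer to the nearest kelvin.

Averaging over the sphere, the absorbed flux is S(1−α)/4 = 4316 W/m².
Set σT⁴ = 4316 → T = (4316/σ)^(1/4) = 525.3 K.

525 K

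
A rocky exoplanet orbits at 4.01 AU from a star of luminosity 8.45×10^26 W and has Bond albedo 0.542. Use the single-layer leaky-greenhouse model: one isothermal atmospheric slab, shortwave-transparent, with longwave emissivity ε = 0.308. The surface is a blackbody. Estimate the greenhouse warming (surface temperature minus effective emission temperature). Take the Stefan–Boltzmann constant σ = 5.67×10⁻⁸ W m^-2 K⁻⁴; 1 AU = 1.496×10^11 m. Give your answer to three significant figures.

d = 4.01 × 1.496×10^11 m = 5.999×10^11 m.
Flux at the orbit: S = L/(4πd²) = 8.45×10^26/(4π·(6.00×10^11)²) = 186.9 W m^-2.
At the top of the atmosphere, σT_e⁴ = S(1−α)/4 = 21.39 W m^-2, giving T_e = 139.4 K.
For a single slab of emissivity ε, T_s⁴ = 2T_e⁴/(2−ε); thus T_s = 139.4·(1.182)^(1/4) = 145.3 K.
The atmosphere warms the surface by 5.951 K.

5.95 K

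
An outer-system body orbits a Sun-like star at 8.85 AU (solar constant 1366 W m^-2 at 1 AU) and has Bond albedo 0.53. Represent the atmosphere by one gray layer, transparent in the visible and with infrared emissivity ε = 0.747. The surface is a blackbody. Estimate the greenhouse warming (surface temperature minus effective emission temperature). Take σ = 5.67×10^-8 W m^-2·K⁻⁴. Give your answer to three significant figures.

By the inverse-square law, S = 1366/8.85² = 17.44 W m^-2.
Effective emission temperature (TOA balance): σT_e⁴ = S(1−α)/4 = 2.049 W m^-2 → T_e = 77.54 K.
Surface balance with a leaky layer gives σT_s⁴ = σT_e⁴·2/(2−ε), so T_s = T_e·[2/(2−0.747)]^(1/4) = 87.15 K.
T_s − T_e = 87.15 − 77.54 = 9.615 K.

9.62 K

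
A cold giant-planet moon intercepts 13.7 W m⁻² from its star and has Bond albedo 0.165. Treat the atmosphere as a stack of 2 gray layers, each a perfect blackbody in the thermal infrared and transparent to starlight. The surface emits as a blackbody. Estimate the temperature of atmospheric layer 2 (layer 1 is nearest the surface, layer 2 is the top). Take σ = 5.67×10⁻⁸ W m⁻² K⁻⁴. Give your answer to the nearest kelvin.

The effective emission temperature is T_e = [S(1−α)/(4σ)]^¼ = 84.27 K.
The net upward flux σT_e⁴ is constant between every pair of levels, so T_k⁴ = (N+1−k)T_e⁴.
With k = 2: T_2 = (2+1−2)^¼·84.27 K = 84.27 K.

84 K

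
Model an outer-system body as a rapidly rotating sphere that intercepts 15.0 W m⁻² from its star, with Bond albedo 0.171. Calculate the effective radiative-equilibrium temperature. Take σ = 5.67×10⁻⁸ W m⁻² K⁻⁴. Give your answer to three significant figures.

The planet absorbs (1−α)S over its disc πR² and re-emits over 4πR², so the mean absorbed flux is (1−0.171)·15.00/4 = 3.109 W m⁻².
Balancing against σT⁴: T = (3.109/5.67×10⁻⁸)^(1/4) = 86.05 K.

86.0 K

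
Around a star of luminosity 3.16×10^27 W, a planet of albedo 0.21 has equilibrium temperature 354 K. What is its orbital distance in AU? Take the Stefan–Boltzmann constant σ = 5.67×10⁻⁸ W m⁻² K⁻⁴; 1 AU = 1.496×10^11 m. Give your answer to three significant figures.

Energy balance gives S = 4σT⁴/(1−α) = 4508 W m⁻².
Then d = [L/(4πS)]^(1/2) = 2.362×10^11 m, i.e. 1.579 AU.

1.58 AU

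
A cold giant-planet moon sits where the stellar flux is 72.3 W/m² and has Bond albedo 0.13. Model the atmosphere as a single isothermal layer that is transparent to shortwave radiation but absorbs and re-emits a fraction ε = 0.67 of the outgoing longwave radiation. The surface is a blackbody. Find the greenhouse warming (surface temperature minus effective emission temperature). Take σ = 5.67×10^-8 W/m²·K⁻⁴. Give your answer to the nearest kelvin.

The planet radiates to space at T_e = [S(1−α)/(4σ)]^(1/4) = 129.0 K.
For a single slab of emissivity ε, T_s⁴ = 2T_e⁴/(2−ε); thus T_s = 129.0·(1.504)^(1/4) = 142.9 K.
T_s − T_e = 142.9 − 129.0 = 13.86 K.

14 kelvin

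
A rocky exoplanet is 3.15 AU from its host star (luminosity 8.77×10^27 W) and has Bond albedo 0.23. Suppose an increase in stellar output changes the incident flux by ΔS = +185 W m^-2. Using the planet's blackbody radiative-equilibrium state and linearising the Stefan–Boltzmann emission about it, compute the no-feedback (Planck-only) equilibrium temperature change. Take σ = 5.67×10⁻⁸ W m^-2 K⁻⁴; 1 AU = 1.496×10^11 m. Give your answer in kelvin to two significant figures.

4.7 K

Orbital distance: d = 3.15 AU = 4.712×10^11 m.
Flux at the orbit: S = L/(4πd²) = 8.77×10^27/(4π·(4.71×10^11)²) = 3143 W m^-2.
The baseline emission temperature is T_e = 321.4 K.
ΔF = Δ[S(1−α)]/4 = (1−0.23)·+185/4 = 35.61 W m^-2.
Planck response: λ_P = 4σT_e³ = 4·5.67×10⁻⁸·(321.4)³ = 7.529 W m^-2/K.
So ΔT₀ = 35.61/7.529 = 4.73 K.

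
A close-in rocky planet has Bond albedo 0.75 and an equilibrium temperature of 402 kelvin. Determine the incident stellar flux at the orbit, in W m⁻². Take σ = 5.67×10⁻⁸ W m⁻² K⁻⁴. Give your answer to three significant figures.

23700 W m⁻²

Invert the energy balance for S: S = 4σT⁴/(1−α).
The emitted flux is σT⁴ = 1481 W m⁻².
So S = 4×1481/(1−0.75) = 23690 W m⁻².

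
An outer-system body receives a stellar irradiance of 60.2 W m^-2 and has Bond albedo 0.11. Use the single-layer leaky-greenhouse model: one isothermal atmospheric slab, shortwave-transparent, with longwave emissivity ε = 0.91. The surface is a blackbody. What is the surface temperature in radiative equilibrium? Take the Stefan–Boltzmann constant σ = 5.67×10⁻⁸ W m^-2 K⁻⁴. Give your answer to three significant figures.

The planet radiates to space at T_e = [S(1−α)/(4σ)]^(1/4) = 124.0 K.
For a single slab of emissivity ε, T_s⁴ = 2T_e⁴/(2−ε); thus T_s = 124.0·(1.835)^(1/4) = 144.3 K.

144 K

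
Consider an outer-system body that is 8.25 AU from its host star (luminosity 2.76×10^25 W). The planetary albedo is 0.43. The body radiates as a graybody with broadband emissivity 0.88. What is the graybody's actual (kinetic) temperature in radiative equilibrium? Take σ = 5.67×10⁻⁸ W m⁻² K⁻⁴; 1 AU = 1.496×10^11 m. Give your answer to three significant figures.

d = 8.25 × 1.496×10^11 m = 1.234×10^12 m.
Spreading L over a sphere of radius d: S = 2.76×10^25/(4π·1.23×10^12²) = 1.442 W m⁻².
The planet absorbs (1−α)S over its disc πR² and re-emits over 4πR², so the mean absorbed flux is (1−0.43)·1.442/4 = 0.2055 W m⁻².
Equating to εσT⁴ with ε = 0.88: T = (0.2055/0.88σ)^(1/4) = 45.05 K.

45.0 K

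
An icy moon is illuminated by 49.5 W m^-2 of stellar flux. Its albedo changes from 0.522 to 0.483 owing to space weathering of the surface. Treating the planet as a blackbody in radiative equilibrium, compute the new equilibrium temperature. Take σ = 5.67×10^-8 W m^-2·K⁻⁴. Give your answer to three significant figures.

T₂ = [S(1−α₂)/(4σ)]^(1/4) = [49.50·0.517/(4σ)]^(1/4) = 103.1 K.

103 K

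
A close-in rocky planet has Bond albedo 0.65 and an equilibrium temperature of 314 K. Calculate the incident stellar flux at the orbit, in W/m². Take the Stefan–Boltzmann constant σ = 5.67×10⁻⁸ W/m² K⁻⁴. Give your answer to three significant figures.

6300 W/m²

Invert the energy balance for S: S = 4σT⁴/(1−α).
The emitted flux is σT⁴ = 551.2 W/m².
S = 4·551.2/0.35 = 6299 W/m².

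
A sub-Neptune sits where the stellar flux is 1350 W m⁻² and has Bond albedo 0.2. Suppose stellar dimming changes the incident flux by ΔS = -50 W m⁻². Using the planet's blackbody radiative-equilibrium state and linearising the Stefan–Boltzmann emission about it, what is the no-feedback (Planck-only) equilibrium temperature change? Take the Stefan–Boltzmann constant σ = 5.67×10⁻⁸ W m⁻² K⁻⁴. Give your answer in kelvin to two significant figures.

-2.4 kelvin

Unperturbed T_e = [1350·(1−0.2)/(4σ)]^¼ = 262.7 K.
ΔF = Δ[S(1−α)]/4 = (1−0.2)·-50/4 = -10.00 W m⁻².
The Planck feedback parameter is 4σT_e³ = 4.111 W m⁻²/K.
So ΔT₀ = -10.00/4.111 = -2.43 K.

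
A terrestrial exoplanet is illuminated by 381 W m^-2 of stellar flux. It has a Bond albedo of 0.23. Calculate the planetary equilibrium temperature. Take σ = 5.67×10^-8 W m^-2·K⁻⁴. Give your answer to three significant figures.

The planet absorbs (1−α)S over its disc πR² and re-emits over 4πR², so the mean absorbed flux is (1−0.23)·381.0/4 = 73.34 W m^-2.
In equilibrium σT⁴ equals this, so T = 189.6 K.

190 K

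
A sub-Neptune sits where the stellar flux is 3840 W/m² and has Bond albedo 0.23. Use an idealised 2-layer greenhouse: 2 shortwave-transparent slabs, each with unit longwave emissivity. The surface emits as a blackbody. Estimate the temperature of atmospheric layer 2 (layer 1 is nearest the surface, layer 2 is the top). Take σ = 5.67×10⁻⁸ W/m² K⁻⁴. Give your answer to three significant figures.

338 K

OLR = S(1−α)/4 = 739.2 W/m²; the top layer radiates at T_e = 337.9 K.
In the N-layer model, layer k (counted from the surface) has T_k = (N+1−k)^(1/4)·T_e.
T_2 = (1)^(1/4)·337.9 = 337.9 K.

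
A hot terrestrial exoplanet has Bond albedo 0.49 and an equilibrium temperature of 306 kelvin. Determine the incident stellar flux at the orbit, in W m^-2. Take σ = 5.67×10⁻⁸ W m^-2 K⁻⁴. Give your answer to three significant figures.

3900 W m^-2

Invert the energy balance for S: S = 4σT⁴/(1−α).
σT⁴ = 5.67×10⁻⁸·(306)⁴ = 497.1 W m^-2.
So S = 4×497.1/(1−0.49) = 3899 W m^-2.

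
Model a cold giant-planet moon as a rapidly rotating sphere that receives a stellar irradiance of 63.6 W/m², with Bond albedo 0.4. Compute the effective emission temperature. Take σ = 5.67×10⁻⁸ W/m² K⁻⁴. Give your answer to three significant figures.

The planet absorbs (1−α)S over its disc πR² and re-emits over 4πR², so the mean absorbed flux is (1−0.4)·63.60/4 = 9.540 W/m².
Balancing against σT⁴: T = (9.540/5.67×10⁻⁸)^(1/4) = 113.9 K.

114 K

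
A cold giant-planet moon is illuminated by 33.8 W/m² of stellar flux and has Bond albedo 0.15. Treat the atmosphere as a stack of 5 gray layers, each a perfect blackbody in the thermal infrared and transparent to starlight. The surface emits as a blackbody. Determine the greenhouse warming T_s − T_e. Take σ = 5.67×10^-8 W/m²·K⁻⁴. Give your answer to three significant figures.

The effective emission temperature is T_e = [S(1−α)/(4σ)]^¼ = 106.1 K.
T_s = (N+1)^(1/4)·T_e = 166.0 K.
So the greenhouse effect raises the surface by 166.0 − 106.1 = 59.95 K.

59.9 K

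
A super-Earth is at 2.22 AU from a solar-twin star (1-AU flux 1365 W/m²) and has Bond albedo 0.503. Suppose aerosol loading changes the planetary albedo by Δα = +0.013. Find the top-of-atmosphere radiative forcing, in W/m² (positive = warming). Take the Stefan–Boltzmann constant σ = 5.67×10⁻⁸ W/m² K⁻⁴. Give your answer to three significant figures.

-0.900 W/m²

Flux at the orbit: S = 1365/(2.22)² = 277.0 W/m².
ΔF = −(S/4)Δα = −(277.0/4)×(+0.013) = -0.9001 W/m².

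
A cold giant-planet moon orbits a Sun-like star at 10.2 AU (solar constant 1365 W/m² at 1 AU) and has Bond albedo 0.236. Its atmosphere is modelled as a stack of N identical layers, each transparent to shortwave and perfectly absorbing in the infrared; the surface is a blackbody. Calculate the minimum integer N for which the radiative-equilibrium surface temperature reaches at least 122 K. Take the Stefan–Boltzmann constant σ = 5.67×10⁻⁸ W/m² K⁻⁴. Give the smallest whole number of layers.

5

Irradiance scales as 1/d², so S = 1365 W/m² × (1/10.2)² = 13.12 W/m².
Top-of-atmosphere balance: σT_e⁴ = S(1−α)/4 = 2.506 W/m² → T_e = 81.54 K.
Since T_s⁴ = (N+1)T_e⁴, we need N ≥ (T_s/T_e)⁴ − 1 = 4.013.
So N ≥ 4.013; the smallest integer is N = 5.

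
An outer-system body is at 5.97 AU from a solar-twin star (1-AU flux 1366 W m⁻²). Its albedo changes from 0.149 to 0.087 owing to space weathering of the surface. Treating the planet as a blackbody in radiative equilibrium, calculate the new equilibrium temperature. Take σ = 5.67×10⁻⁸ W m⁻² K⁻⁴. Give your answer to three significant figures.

Flux at the orbit: S = 1366/(5.97)² = 38.33 W m⁻².
New equilibrium: T₂ = [(1−0.087)·38.33/(4σ)]^(1/4) = 111.5 K.

111 K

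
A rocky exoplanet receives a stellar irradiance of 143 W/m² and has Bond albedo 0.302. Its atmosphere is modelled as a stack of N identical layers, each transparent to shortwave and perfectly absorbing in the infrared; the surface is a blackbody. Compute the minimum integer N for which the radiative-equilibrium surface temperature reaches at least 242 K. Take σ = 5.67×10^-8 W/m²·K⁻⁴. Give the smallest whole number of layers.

7

OLR = S(1−α)/4 = 24.95 W/m²; the top layer radiates at T_e = 144.8 K.
Need (N+1)T_e⁴ ≥ T_s⁴, i.e. N+1 ≥ (242/144.8)⁴ = 7.793.
The minimum whole number is N = 7.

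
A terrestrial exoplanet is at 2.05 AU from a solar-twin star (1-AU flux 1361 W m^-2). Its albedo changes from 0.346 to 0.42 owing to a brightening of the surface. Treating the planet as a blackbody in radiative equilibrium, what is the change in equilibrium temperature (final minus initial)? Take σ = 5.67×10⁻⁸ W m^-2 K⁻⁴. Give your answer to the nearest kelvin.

Flux at the orbit: S = 1361/(2.05)² = 323.9 W m^-2.
Initial: T₁ = [S(1−0.346)/(4σ)]^(1/4) = 174.8 K.
After:  T₂ = [323.9·0.58/(4σ)]^(1/4) = 169.6 K.
ΔT = T₂ − T₁ = -5.170 K.

-5 K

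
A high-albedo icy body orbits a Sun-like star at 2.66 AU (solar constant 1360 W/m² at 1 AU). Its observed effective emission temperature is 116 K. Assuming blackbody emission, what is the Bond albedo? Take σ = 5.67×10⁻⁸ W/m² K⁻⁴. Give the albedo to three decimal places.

0.786

By the inverse-square law, S = 1360/2.66² = 192.2 W/m².
Energy balance: S(1−α)/4 = σT⁴, so 1−α = 4σT⁴/S.
σT⁴ = 10.27 W/m², so 4σT⁴ = 41.07 W/m².
1−α = 41.07/192.2 = 0.2136, so α = 0.7864.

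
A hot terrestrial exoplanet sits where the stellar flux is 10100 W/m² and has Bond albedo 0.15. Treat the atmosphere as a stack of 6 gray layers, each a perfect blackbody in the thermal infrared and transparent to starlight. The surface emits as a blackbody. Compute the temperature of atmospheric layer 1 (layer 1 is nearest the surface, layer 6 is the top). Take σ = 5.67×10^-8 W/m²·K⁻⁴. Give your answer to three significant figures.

690 kelvin

Top-of-atmosphere balance: σT_e⁴ = S(1−α)/4 = 2146 W/m² → T_e = 441.1 K.
Each opaque layer satisfies 2T_j⁴ = T_{j−1}⁴ + T_{j+1}⁴, giving T_k⁴ = (N+1−k)T_e⁴.
With k = 1: T_1 = (6+1−1)^¼·441.1 K = 690.3 K.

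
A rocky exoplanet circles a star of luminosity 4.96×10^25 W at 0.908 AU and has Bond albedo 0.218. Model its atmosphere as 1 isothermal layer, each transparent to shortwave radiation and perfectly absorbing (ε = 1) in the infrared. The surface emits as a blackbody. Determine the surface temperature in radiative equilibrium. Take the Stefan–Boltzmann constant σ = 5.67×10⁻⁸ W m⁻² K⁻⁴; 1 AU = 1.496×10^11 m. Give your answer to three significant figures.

Orbital distance: d = 0.908 AU = 1.358×10^11 m.
Spreading L over a sphere of radius d: S = 4.96×10^25/(4π·1.36×10^11²) = 213.9 W m⁻².
OLR = S(1−α)/4 = 41.82 W m⁻²; the top layer radiates at T_e = 164.8 K.
For an N-layer opaque stack, T_s⁴ = (N+1)T_e⁴, hence T_s = (2)^(1/4)×164.8 K = 196.0 K.

196 K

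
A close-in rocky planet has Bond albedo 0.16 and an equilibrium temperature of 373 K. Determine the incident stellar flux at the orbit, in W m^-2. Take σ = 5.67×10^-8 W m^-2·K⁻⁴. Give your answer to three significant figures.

From S(1−α)/4 = σT⁴: S = 4σT⁴/(1−α).
σT⁴ = 5.67×10⁻⁸·(373)⁴ = 1098 W m^-2.
So S = 4×1098/(1−0.16) = 5226 W m^-2.

5230 W m^-2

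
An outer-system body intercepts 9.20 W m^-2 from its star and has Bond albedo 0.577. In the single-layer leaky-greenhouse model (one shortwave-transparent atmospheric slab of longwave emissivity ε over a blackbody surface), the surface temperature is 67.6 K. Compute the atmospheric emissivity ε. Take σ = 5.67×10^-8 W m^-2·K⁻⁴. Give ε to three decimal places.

0.357

First, T_e = [9.200·(1−0.577)/(4σ)]^(1/4) = 64.36 K.
Inverting T_s⁴ = 2T_e⁴/(2−ε): (T_e/T_s)⁴ = 0.8217, so ε = 2(1 − 0.8217) = 0.3567.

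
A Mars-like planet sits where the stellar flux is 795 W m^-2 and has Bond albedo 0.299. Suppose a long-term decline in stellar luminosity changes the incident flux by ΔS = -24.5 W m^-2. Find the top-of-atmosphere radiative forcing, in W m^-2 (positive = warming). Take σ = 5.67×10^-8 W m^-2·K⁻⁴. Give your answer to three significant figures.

-4.29 W m^-2

Only a fraction (1−α) is absorbed and it's spread over 4πR², so ΔF = (1−α)ΔS/4 = -4.294 W m^-2.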